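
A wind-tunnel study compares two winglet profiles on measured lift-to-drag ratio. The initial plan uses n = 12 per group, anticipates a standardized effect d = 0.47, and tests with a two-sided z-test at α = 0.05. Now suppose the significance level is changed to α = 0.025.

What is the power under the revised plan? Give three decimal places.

Power ≈ 0.138

δ = d·√(n/2) = 0.47 × √(12/2) = 1.1513 (unchanged). New critical value: z_{0.0125} = 2.241.
Revised power = Φ(δ − 2.241) + Φ(−δ − 2.241) = Φ(-1.090) + Φ(-3.393) = 0.1378 + 0.0003 = 0.1382.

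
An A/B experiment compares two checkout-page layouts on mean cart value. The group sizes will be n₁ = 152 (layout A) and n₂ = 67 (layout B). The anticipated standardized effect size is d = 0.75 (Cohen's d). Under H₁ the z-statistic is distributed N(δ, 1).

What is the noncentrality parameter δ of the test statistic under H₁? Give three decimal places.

δ ≈ 5.114

δ = d / √(1/n₁ + 1/n₂) = 0.75 / √(1/152 + 1/67) = 5.1144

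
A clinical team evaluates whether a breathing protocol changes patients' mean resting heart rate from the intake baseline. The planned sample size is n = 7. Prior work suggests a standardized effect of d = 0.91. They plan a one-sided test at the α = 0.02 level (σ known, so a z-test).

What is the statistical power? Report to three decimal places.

Noncentrality parameter: δ = d·√n = 0.91 × √7 = 2.4076
One-sided α = 0.02 → critical value z_{0.02} = 2.054.
Power = P(Z > 2.054 − δ) = Φ(0.354) = 0.6383.

Power ≈ 0.638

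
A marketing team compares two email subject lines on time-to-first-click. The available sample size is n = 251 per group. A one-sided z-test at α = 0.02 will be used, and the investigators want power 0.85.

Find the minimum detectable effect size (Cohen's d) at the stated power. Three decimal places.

Need Φ(δ − 2.054) = 0.85, so δ = 2.054 + 1.036 = 3.090.
δ = d·√(n/2) ⇒ d = δ/√(n/2) = 3.090/√(251/2) = 0.2758.

d ≈ 0.276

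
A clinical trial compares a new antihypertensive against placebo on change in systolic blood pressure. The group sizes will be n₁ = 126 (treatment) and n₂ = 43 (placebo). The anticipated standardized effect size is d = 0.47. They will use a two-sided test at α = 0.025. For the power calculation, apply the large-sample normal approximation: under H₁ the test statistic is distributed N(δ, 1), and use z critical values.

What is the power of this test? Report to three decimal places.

Power ≈ 0.663

Noncentrality parameter: δ = d / √(1/n₁ + 1/n₂) = 0.47 / √(1/126 + 1/43) = 2.6612
Critical value for a two-sided test at α = 0.025: z_{α/2} = 2.241.
Power = Φ(δ − 2.241) + Φ(−δ − 2.241) = Φ(0.420) + Φ(-4.903) = 0.6627 + 0.0000 = 0.6627.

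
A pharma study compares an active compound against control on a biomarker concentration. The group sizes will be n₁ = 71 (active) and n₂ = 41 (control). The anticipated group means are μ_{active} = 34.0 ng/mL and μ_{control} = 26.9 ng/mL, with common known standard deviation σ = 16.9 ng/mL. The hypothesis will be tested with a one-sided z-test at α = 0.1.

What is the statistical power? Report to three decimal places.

Power ≈ 0.805

Standardized effect: d = |μ_{active} − μ_{control}| / σ = |34.0 − 26.9| / 16.9 = 0.4201
Noncentrality parameter: δ = d / √(1/n₁ + 1/n₂) = 0.4201 / √(1/71 + 1/41) = 2.1418
Critical value for a one-sided test at α = 0.1: z_α = 1.282.
Power = P(Z > 1.282 − δ) = Φ(0.860) = 0.8052.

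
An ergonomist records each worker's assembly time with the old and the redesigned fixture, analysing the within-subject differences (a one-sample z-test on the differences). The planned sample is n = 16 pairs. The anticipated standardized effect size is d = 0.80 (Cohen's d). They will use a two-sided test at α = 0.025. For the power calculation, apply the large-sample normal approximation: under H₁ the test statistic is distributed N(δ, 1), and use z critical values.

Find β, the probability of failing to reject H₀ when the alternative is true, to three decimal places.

Noncentrality parameter: δ = d·√n = 0.80 × √16 = 3.2000
Critical value for a two-sided test at α = 0.025: z_{α/2} = 2.241.
Power = Φ(δ − 2.241) + Φ(−δ − 2.241) = Φ(0.959) + Φ(-5.441) = 0.8311 + 0.0000 = 0.8311.
Type II error: β = 1 − power = 1 − 0.8311 = 0.1689.

β ≈ 0.169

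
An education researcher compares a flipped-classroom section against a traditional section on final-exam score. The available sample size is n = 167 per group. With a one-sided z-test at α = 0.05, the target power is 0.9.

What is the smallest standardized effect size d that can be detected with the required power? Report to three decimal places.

Required noncentrality: δ = z_{0.05} + z_{0.10} = 1.645 + 1.282 = 2.926.
δ = d·√(n/2) ⇒ d = δ/√(n/2) = 2.926/√(167/2) = 0.3203.

d ≈ 0.320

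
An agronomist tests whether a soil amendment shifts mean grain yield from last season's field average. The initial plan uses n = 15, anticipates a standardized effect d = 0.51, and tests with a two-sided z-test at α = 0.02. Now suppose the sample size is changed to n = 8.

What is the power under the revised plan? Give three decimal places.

With n = 8: δ = d·√n = 0.51 × √8 = 1.4425. Critical value z_{0.01} = 2.326.
Revised power = Φ(δ − 2.326) + Φ(−δ − 2.326) = Φ(-0.884) + Φ(-3.769) = 0.1884 + 0.0001 = 0.1885.

Power ≈ 0.188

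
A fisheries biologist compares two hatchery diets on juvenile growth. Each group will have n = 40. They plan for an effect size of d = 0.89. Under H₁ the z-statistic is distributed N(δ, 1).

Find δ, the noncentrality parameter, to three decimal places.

δ ≈ 3.980

The noncentrality parameter scales effect size by the design's sample-size factor: δ = d·√(n/2) = 0.89 × √(40/2) = 3.9802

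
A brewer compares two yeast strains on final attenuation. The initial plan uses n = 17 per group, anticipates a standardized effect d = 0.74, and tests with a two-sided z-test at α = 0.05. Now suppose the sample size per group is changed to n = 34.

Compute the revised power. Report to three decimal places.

Power ≈ 0.862

With n = 34 per group: δ = d·√(n/2) = 0.74 × √(34/2) = 3.0511. Critical value z_{0.025} = 1.960.
Revised power = Φ(δ − 1.960) + Φ(−δ − 1.960) = Φ(1.091) + Φ(-5.011) = 0.8624 + 0.0000 = 0.8624.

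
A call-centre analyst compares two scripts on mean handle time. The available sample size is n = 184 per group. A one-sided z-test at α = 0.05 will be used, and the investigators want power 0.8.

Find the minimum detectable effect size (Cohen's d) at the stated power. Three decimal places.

Need Φ(δ − 1.645) = 0.8, so δ = 1.645 + 0.842 = 2.486.
δ = d·√(n/2) ⇒ d = δ/√(n/2) = 2.486/√(184/2) = 0.2592.

d ≈ 0.259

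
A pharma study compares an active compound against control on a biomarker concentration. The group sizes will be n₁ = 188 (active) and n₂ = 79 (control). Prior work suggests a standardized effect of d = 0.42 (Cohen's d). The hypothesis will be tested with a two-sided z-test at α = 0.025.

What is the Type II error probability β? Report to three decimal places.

Noncentrality parameter: δ = d / √(1/n₁ + 1/n₂) = 0.42 / √(1/188 + 1/79) = 3.1325
Critical value for a two-sided test at α = 0.025: z_{α/2} = 2.241.
Power = Φ(δ − 2.241) + Φ(−δ − 2.241) = Φ(0.891) + Φ(-5.374) = 0.8136 + 0.0000 = 0.8136.
Type II error: β = 1 − power = 1 − 0.8136 = 0.1864.

β ≈ 0.186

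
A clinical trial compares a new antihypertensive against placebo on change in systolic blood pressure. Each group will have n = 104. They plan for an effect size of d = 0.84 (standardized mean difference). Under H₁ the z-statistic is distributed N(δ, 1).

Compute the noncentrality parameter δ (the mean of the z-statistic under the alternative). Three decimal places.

δ ≈ 6.057

The noncentrality parameter scales effect size by the design's sample-size factor: δ = d·√(n/2) = 0.84 × √(104/2) = 6.0573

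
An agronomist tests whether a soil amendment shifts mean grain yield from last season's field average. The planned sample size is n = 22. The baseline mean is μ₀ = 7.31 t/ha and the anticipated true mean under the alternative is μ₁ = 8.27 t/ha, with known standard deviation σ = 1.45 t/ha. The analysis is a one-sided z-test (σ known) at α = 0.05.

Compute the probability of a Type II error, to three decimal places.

Standardized effect: d = |μ₁ − μ₀| / σ = |8.27 − 7.31| / 1.45 = 0.6621
Noncentrality parameter: δ = d·√n = 0.6621 × √22 = 3.1054
Critical value for a one-sided test at α = 0.05: z_α = 1.645.
Power = Φ(δ − 1.645) = Φ(1.461) = 0.9279.
Type II error: β = 1 − power = 1 − 0.9279 = 0.0721.

β ≈ 0.072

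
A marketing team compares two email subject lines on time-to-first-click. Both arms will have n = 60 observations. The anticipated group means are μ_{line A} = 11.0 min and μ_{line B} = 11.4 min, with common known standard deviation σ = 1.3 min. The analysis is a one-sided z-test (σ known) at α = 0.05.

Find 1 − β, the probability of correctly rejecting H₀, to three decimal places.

Power ≈ 0.516

Standardized effect: d = |μ_{line A} − μ_{line B}| / σ = |11.0 − 11.4| / 1.3 = 0.3077
Noncentrality parameter: δ = d·√(n/2) = 0.3077 × √(60/2) = 1.6853
Critical value for a one-sided test at α = 0.05: z_α = 1.645.
Power = P(Z > 1.645 − δ) = Φ(0.040) = 0.5161.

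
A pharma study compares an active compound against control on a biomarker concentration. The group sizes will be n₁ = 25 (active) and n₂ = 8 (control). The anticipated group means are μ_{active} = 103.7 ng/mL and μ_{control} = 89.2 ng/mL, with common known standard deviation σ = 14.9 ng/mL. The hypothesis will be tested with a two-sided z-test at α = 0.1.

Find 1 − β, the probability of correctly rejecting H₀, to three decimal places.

Power ≈ 0.774

Standardized effect: d = |μ_{active} − μ_{control}| / σ = |103.7 − 89.2| / 14.9 = 0.9732
Noncentrality parameter: δ = d / √(1/n₁ + 1/n₂) = 0.9732 / √(1/25 + 1/8) = 2.3957
Critical value for a two-sided test at α = 0.1: z_{α/2} = 1.645.
Power = Φ(δ − 1.645) + Φ(−δ − 1.645) = Φ(0.751) + Φ(-4.041) = 0.7736 + 0.0000 = 0.7737.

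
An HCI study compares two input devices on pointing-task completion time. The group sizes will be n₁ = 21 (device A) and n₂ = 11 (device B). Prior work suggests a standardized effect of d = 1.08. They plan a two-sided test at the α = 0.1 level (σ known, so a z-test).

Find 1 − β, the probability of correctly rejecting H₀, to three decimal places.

Noncentrality parameter: δ = d / √(1/n₁ + 1/n₂) = 1.08 / √(1/21 + 1/11) = 2.9017
Critical value for a two-sided test at α = 0.1: z_{α/2} = 1.645.
Power = Φ(δ − 1.645) + Φ(−δ − 1.645) = Φ(1.257) + Φ(-4.547) = 0.8956 + 0.0000 = 0.8956.

Power ≈ 0.896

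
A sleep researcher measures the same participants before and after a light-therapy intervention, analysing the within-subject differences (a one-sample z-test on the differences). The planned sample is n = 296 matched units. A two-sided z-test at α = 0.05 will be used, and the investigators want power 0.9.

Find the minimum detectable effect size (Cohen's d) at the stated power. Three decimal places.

d ≈ 0.188

Required noncentrality: δ = z_{0.025} + z_{0.10} = 1.960 + 1.282 = 3.242.
(Lower-tail contribution to power is negligible for δ > 0.)
δ = d·√n ⇒ d = δ/√n = 3.242/√296 = 0.1884.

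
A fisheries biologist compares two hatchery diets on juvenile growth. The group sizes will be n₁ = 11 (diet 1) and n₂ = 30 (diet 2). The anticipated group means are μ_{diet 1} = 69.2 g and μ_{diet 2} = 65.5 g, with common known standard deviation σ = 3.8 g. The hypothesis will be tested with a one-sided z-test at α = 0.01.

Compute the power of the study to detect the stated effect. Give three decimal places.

Power ≈ 0.669

Standardized effect: d = |μ_{diet 1} − μ_{diet 2}| / σ = |69.2 − 65.5| / 3.8 = 0.9737
Noncentrality parameter: δ = d / √(1/n₁ + 1/n₂) = 0.9737 / √(1/11 + 1/30) = 2.7624
Critical value for a one-sided test at α = 0.01: z_α = 2.326.
Power = Φ(δ − 2.326) = Φ(0.436) = 0.6686.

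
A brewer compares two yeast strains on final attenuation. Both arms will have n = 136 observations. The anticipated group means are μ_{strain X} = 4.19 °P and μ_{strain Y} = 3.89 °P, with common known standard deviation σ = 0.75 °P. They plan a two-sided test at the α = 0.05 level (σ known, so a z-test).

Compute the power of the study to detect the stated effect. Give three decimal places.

Power ≈ 0.910

Standardized effect: d = |μ_{strain X} − μ_{strain Y}| / σ = |4.19 − 3.89| / 0.75 = 0.4000
Noncentrality parameter: δ = d·√(n/2) = 0.4000 × √(136/2) = 3.2985
Two-sided α = 0.05 → critical value z_{0.025} = 1.960.
Power = Φ(δ − 1.960) + Φ(−δ − 1.960) = Φ(1.339) + Φ(-5.258) = 0.9096 + 0.0000 = 0.9096.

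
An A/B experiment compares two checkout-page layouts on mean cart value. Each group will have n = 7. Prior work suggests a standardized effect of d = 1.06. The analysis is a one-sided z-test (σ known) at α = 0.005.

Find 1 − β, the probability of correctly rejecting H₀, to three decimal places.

Noncentrality parameter: δ = d·√(n/2) = 1.06 × √(7/2) = 1.9831
Critical value for a one-sided test at α = 0.005: z_α = 2.576.
Power = P(Z > 2.576 − δ) = Φ(-0.593) = 0.2767.

Power ≈ 0.277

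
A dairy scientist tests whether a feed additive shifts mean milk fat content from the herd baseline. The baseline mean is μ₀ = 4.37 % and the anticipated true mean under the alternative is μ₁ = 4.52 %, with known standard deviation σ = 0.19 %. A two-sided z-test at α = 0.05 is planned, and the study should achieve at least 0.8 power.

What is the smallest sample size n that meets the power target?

n = 13

Standardized effect: d = |μ₁ − μ₀| / σ = |4.52 − 4.37| / 0.19 = 0.7895
For power 0.8 need Φ(δ − z_{0.025}) = 0.8, so δ = z_{0.025} + z_{0.20} = 1.960 + 0.842 = 2.802.
(Ignoring the negligible lower-tail rejection probability gives the usual closed-form inversion.)
δ = d·√n ⇒ n = (δ/d)² = (2.802 / 0.7895)² = 12.59.
Round up to the next whole unit.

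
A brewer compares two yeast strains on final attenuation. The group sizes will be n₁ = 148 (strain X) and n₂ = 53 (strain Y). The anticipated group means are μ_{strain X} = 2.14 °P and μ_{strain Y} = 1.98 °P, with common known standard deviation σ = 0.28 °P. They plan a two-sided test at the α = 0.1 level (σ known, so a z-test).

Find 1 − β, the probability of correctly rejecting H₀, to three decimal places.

Standardized effect: d = |μ_{strain X} − μ_{strain Y}| / σ = |2.14 − 1.98| / 0.28 = 0.5714
Noncentrality parameter: λ = d / √(1/n₁ + 1/n₂) = 0.5714 / √(1/148 + 1/53) = 3.5697
Two-sided α = 0.1 → critical value z_{0.05} = 1.645.
Power = Φ(λ − 1.645) + Φ(−λ − 1.645) = Φ(1.925) + Φ(-5.215) = 0.9729 + 0.0000 = 0.9729.

Power ≈ 0.973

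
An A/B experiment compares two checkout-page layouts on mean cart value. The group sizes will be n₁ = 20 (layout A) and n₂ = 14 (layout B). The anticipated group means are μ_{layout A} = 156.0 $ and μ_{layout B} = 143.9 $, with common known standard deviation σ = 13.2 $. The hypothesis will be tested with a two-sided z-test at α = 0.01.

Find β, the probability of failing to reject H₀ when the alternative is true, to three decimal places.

Standardized effect: d = |μ_{layout A} − μ_{layout B}| / σ = |156.0 − 143.9| / 13.2 = 0.9167
Noncentrality parameter: δ = d / √(1/n₁ + 1/n₂) = 0.9167 / √(1/20 + 1/14) = 2.6306
Critical value for a two-sided test at α = 0.01: z_{α/2} = 2.576.
Power = Φ(δ − 2.576) + Φ(−δ − 2.576) = Φ(0.055) + Φ(-5.206) = 0.5218 + 0.0000 = 0.5218.
Type II error: β = 1 − power = 1 − 0.5218 = 0.4782.

β ≈ 0.478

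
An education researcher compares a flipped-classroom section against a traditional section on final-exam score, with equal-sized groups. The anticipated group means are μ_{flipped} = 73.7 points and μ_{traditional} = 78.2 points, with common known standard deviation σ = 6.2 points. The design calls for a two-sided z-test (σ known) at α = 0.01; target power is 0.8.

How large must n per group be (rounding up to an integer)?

n = 45 per group

Standardized effect: d = |μ_{flipped} − μ_{traditional}| / σ = |73.7 − 78.2| / 6.2 = 0.7258
Set Φ(δ − 2.576) = 0.8; then δ − 2.576 = Φ⁻¹(0.8) = 0.842, giving δ = 3.417.
(Ignoring the negligible lower-tail rejection probability gives the usual closed-form inversion.)
δ = d·√(n/2) ⇒ n = 2(δ/d)² = 2 × (3.417 / 0.7258)² = 44.34.
Rounding up, n = 45 per group.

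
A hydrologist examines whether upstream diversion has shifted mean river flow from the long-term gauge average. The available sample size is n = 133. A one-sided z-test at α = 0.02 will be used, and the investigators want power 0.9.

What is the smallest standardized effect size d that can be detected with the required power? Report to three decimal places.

d ≈ 0.289

Required noncentrality: δ = z_{0.02} + z_{0.10} = 2.054 + 1.282 = 3.335.
δ = d·√n ⇒ d = δ/√n = 3.335/√133 = 0.2892.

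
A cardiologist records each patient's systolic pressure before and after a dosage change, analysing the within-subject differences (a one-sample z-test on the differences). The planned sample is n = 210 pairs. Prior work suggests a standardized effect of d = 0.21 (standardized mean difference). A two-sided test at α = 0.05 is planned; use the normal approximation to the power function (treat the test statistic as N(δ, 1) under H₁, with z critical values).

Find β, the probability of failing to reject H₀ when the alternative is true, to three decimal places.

β ≈ 0.139

Noncentrality parameter: λ = d·√n = 0.21 × √210 = 3.0432
Two-sided α = 0.05 → critical value z_{0.025} = 1.960.
Power = Φ(λ − 1.960) + Φ(−λ − 1.960) = Φ(1.083) + Φ(-5.003) = 0.8606 + 0.0000 = 0.8606.
Type II error: β = 1 − power = 1 − 0.8606 = 0.1394.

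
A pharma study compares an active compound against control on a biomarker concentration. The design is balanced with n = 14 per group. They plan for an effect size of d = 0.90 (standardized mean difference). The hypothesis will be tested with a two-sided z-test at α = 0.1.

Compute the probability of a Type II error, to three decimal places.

β ≈ 0.231

Noncentrality parameter: δ = d·√(n/2) = 0.90 × √(14/2) = 2.3812
Two-sided α = 0.1 → critical value z_{0.05} = 1.645.
Power = Φ(δ − 1.645) + Φ(−δ − 1.645) = Φ(0.736) + Φ(-4.026) = 0.7692 + 0.0000 = 0.7693.
Type II error: β = 1 − power = 1 − 0.7693 = 0.2307.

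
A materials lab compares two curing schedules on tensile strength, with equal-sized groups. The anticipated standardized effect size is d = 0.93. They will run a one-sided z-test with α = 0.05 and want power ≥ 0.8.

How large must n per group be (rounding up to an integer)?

n = 15 per group

Set Φ(δ − 1.645) = 0.8; then δ − 1.645 = Φ⁻¹(0.8) = 0.842, giving δ = 2.486.
δ = d·√(n/2) ⇒ n = 2(δ/d)² = 2 × (2.486 / 0.93)² = 14.30.
Rounding up, n = 15 per group.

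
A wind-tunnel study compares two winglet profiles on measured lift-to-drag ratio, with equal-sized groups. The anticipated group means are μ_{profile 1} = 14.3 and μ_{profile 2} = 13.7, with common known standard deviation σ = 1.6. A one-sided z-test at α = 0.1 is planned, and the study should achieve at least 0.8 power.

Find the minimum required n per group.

n = 65 per group

Standardized effect: d = |μ_{profile 1} − μ_{profile 2}| / σ = |14.3 − 13.7| / 1.6 = 0.3750
Set Φ(δ − 1.282) = 0.8; then δ − 1.282 = Φ⁻¹(0.8) = 0.842, giving δ = 2.123.
δ = d·√(n/2) ⇒ n = 2(δ/d)² = 2 × (2.123 / 0.3750)² = 64.11.
Rounding up, n = 65 per group.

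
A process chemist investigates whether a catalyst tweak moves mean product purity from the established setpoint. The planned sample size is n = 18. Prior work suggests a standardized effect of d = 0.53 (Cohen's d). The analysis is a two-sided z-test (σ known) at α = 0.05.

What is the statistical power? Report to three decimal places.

Noncentrality parameter: δ = d·√n = 0.53 × √18 = 2.2486
Critical value for a two-sided test at α = 0.05: z_{α/2} = 1.960.
Power = Φ(δ − 1.960) + Φ(−δ − 1.960) = Φ(0.289) + Φ(-4.209) = 0.6136 + 0.0000 = 0.6136.

Power ≈ 0.614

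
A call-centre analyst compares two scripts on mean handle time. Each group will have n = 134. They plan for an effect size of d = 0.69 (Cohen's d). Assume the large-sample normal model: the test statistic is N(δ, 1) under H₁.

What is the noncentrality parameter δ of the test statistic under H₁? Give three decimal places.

δ ≈ 5.648

The noncentrality parameter scales effect size by the design's sample-size factor: δ = d·√(n/2) = 0.69 × √(134/2) = 5.6479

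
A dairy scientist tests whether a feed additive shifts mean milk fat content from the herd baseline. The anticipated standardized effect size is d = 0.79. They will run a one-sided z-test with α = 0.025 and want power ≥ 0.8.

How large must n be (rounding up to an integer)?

Set Φ(δ − 1.960) = 0.8; then δ − 1.960 = Φ⁻¹(0.8) = 0.842, giving δ = 2.802.
δ = d·√n ⇒ n = (δ/d)² = (2.802 / 0.79)² = 12.58.
Round up to the next whole unit.

n = 13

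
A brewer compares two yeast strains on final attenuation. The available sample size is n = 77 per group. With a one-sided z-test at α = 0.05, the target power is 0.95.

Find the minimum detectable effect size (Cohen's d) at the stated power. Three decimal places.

d ≈ 0.530

Need Φ(δ − 1.645) = 0.95, so δ = 1.645 + 1.645 = 3.290.
δ = d·√(n/2) ⇒ d = δ/√(n/2) = 3.290/√(77/2) = 0.5302.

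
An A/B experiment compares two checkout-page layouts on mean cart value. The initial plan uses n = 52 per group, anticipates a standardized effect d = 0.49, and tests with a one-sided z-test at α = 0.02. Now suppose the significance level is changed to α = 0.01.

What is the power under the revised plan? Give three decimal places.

δ = d·√(n/2) = 0.49 × √(52/2) = 2.4985 (unchanged). New critical value: z_{0.01} = 2.326.
Revised power = P(Z > 2.326 − δ) = Φ(0.172) = 0.5683.

Power ≈ 0.568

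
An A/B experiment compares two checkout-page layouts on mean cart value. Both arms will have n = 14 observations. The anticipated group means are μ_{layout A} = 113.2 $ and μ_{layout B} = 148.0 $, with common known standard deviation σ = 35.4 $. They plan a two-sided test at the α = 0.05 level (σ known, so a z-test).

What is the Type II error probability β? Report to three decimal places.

Standardized effect: d = |μ_{layout A} − μ_{layout B}| / σ = |113.2 − 148.0| / 35.4 = 0.9831
Noncentrality parameter: λ = d·√(n/2) = 0.9831 × √(14/2) = 2.6009
Two-sided α = 0.05 → critical value z_{0.025} = 1.960.
Power = Φ(λ − 1.960) + Φ(−λ − 1.960) = Φ(0.641) + Φ(-4.561) = 0.7392 + 0.0000 = 0.7392.
Type II error: β = 1 − power = 1 − 0.7392 = 0.2608.

β ≈ 0.261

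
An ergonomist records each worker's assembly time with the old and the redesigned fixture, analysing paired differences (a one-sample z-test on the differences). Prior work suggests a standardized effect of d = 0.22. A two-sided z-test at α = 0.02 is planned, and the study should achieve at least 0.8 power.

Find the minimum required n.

Set Φ(δ − 2.326) = 0.8; then δ − 2.326 = Φ⁻¹(0.8) = 0.842, giving δ = 3.168.
(The Φ(−δ − z_{α/2}) term is vanishingly small for δ > 0 and is dropped in the standard sample-size formula.)
δ = d·√n ⇒ n = (δ/d)² = (3.168 / 0.22)² = 207.36.
Rounding up, n = 208.

n = 208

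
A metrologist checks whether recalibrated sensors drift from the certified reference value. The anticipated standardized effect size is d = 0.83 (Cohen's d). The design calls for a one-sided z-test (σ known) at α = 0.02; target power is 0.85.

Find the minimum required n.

For power 0.85 need Φ(δ − z_{0.02}) = 0.85, so δ = z_{0.02} + z_{0.15} = 2.054 + 1.036 = 3.090.
δ = d·√n ⇒ n = (δ/d)² = (3.090 / 0.83)² = 13.86.
Round up to the next whole unit.

n = 14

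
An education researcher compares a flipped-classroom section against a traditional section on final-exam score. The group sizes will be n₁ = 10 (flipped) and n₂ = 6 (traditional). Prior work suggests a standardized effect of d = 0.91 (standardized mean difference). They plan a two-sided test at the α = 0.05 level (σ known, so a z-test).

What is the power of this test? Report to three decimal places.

Power ≈ 0.422

Noncentrality parameter: δ = d / √(1/n₁ + 1/n₂) = 0.91 / √(1/10 + 1/6) = 1.7622
Critical value for a two-sided test at α = 0.05: z_{α/2} = 1.960.
Power = Φ(δ − 1.960) + Φ(−δ − 1.960) = Φ(-0.198) + Φ(-3.722) = 0.4216 + 0.0001 = 0.4217.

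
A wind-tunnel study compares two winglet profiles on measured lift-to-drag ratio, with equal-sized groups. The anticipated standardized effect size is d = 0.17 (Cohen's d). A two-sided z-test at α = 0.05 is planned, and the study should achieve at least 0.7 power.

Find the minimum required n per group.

For power 0.7 need Φ(δ − z_{0.025}) = 0.7, so δ = z_{0.025} + z_{0.30} = 1.960 + 0.524 = 2.484.
(For δ > 0 the lower-tail rejection region contributes negligibly to power, so the one-term inversion is standard.)
δ = d·√(n/2) ⇒ n = 2(δ/d)² = 2 × (2.484 / 0.17)² = 427.13.
Rounding up, n = 428 per group.

n = 428 per group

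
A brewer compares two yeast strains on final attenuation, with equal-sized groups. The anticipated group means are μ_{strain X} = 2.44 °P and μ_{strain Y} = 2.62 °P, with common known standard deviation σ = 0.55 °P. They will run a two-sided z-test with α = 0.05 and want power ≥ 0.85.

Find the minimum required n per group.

n = 168 per group

Standardized effect: d = |μ_{strain X} − μ_{strain Y}| / σ = |2.44 − 2.62| / 0.55 = 0.3273
Set Φ(δ − 1.960) = 0.85; then δ − 1.960 = Φ⁻¹(0.85) = 1.036, giving δ = 2.996.
(For δ > 0 the lower-tail rejection region contributes negligibly to power, so the one-term inversion is standard.)
δ = d·√(n/2) ⇒ n = 2(δ/d)² = 2 × (2.996 / 0.3273)² = 167.65.
Rounding up, n = 168 per group.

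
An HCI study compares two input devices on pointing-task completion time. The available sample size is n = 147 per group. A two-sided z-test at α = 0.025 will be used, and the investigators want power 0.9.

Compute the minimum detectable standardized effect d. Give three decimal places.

Need Φ(δ − 2.241) = 0.9, so δ = 2.241 + 1.282 = 3.523.
(The second rejection-region term Φ(−δ − z_{α/2}) is negligible and dropped.)
δ = d·√(n/2) ⇒ d = δ/√(n/2) = 3.523/√(147/2) = 0.4109.

d ≈ 0.411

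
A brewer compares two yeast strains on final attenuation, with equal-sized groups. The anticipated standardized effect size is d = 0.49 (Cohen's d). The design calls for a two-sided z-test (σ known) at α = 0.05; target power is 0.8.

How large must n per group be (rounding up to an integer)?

n = 66 per group

For power 0.8 need Φ(δ − z_{0.025}) = 0.8, so δ = z_{0.025} + z_{0.20} = 1.960 + 0.842 = 2.802.
(Ignoring the negligible lower-tail rejection probability gives the usual closed-form inversion.)
δ = d·√(n/2) ⇒ n = 2(δ/d)² = 2 × (2.802 / 0.49)² = 65.38.
Round up to the next whole unit.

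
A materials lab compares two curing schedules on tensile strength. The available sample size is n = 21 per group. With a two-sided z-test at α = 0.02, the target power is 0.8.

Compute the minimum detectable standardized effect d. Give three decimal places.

d ≈ 0.978

Need Φ(δ − 2.326) = 0.8, so δ = 2.326 + 0.842 = 3.168.
(Lower-tail contribution to power is negligible for δ > 0.)
δ = d·√(n/2) ⇒ d = δ/√(n/2) = 3.168/√(21/2) = 0.9777.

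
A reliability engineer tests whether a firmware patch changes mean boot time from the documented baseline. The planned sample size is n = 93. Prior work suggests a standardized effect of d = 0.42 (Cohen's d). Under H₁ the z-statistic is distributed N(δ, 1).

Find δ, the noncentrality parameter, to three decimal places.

δ ≈ 4.050

The noncentrality parameter scales effect size by the design's sample-size factor: δ = d·√n = 0.42 × √93 = 4.0503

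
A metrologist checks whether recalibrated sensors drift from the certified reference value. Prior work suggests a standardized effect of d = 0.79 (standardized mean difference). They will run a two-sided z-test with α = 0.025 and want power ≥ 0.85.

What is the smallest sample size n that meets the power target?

For power 0.85 need Φ(δ − z_{0.0125}) = 0.85, so δ = z_{0.0125} + z_{0.15} = 2.241 + 1.036 = 3.278.
(The Φ(−δ − z_{α/2}) term is vanishingly small for δ > 0 and is dropped in the standard sample-size formula.)
δ = d·√n ⇒ n = (δ/d)² = (3.278 / 0.79)² = 17.22.
Round up to the next whole unit.

n = 18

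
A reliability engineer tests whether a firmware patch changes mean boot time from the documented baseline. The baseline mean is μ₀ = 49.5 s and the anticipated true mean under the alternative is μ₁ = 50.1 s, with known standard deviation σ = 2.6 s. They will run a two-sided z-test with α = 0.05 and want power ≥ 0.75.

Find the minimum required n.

Standardized effect: d = |μ₁ − μ₀| / σ = |50.1 − 49.5| / 2.6 = 0.2308
For power 0.75 need Φ(δ − z_{0.025}) = 0.75, so δ = z_{0.025} + z_{0.25} = 1.960 + 0.674 = 2.634.
(Ignoring the negligible lower-tail rejection probability gives the usual closed-form inversion.)
δ = d·√n ⇒ n = (δ/d)² = (2.634 / 0.2308)² = 130.32.
Rounding up, n = 131.

n = 131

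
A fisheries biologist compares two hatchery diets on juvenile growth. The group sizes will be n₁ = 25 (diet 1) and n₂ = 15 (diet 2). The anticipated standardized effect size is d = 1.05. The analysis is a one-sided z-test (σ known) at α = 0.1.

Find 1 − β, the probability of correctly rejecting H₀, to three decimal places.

Noncentrality parameter: δ = d / √(1/n₁ + 1/n₂) = 1.05 / √(1/25 + 1/15) = 3.2150
Critical value for a one-sided test at α = 0.1: z_α = 1.282.
Power = P(Z > 1.282 − δ) = Φ(1.933) = 0.9734.

Power ≈ 0.973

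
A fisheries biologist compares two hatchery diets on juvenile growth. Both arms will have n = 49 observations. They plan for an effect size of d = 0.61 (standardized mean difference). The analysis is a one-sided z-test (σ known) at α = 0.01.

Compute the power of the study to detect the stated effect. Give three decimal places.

Power ≈ 0.756

Noncentrality parameter: λ = d·√(n/2) = 0.61 × √(49/2) = 3.0193
One-sided α = 0.01 → critical value z_{0.01} = 2.326.
Power = P(Z > 2.326 − λ) = Φ(0.693) = 0.7558.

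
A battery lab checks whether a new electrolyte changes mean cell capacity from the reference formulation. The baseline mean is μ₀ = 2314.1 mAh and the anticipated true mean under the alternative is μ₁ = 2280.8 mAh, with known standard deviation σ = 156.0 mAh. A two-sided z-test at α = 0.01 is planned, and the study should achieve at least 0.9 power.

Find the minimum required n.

n = 327

Standardized effect: d = |μ₁ − μ₀| / σ = |2280.8 − 2314.1| / 156.0 = 0.2135
For power 0.9 need Φ(δ − z_{0.005}) = 0.9, so δ = z_{0.005} + z_{0.10} = 2.576 + 1.282 = 3.857.
(For δ > 0 the lower-tail rejection region contributes negligibly to power, so the one-term inversion is standard.)
δ = d·√n ⇒ n = (δ/d)² = (3.857 / 0.2135)² = 326.55.
Rounding up, n = 327.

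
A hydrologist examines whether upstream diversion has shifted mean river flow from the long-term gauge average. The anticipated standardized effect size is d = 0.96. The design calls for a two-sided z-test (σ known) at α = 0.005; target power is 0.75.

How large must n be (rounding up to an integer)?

Set Φ(δ − 2.807) = 0.75; then δ − 2.807 = Φ⁻¹(0.75) = 0.674, giving δ = 3.482.
(Ignoring the negligible lower-tail rejection probability gives the usual closed-form inversion.)
δ = d·√n ⇒ n = (δ/d)² = (3.482 / 0.96)² = 13.15.
Rounding up, n = 14.

n = 14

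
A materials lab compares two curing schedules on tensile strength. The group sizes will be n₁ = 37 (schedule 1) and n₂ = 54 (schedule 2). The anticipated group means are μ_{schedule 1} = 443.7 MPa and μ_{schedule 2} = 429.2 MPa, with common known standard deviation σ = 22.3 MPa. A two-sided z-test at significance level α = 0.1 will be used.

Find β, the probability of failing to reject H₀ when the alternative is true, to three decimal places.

β ≈ 0.080

Standardized effect: d = |μ_{schedule 1} − μ_{schedule 2}| / σ = |443.7 − 429.2| / 22.3 = 0.6502
Noncentrality parameter: δ = d / √(1/n₁ + 1/n₂) = 0.6502 / √(1/37 + 1/54) = 3.0468
Critical value for a two-sided test at α = 0.1: z_{α/2} = 1.645.
Power = Φ(δ − 1.645) + Φ(−δ − 1.645) = Φ(1.402) + Φ(-4.692) = 0.9195 + 0.0000 = 0.9195.
Type II error: β = 1 − power = 1 − 0.9195 = 0.0805.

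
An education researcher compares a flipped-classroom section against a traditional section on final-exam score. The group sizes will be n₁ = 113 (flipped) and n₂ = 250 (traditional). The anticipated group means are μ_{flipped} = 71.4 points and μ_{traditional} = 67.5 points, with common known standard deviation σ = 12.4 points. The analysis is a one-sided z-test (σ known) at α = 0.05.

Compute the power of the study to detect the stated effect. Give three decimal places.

Standardized effect: d = |μ_{flipped} − μ_{traditional}| / σ = |71.4 − 67.5| / 12.4 = 0.3145
Noncentrality parameter: δ = d / √(1/n₁ + 1/n₂) = 0.3145 / √(1/113 + 1/250) = 2.7746
One-sided α = 0.05 → critical value z_{0.05} = 1.645.
Power = P(Z > 1.645 − δ) = Φ(1.130) = 0.8707.

Power ≈ 0.871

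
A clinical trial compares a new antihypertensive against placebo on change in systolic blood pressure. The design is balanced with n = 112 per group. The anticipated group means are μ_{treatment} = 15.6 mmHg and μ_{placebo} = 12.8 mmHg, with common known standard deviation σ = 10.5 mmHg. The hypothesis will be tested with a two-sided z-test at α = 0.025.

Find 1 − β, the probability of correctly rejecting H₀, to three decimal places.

Standardized effect: d = |μ_{treatment} − μ_{placebo}| / σ = |15.6 − 12.8| / 10.5 = 0.2667
Noncentrality parameter: δ = d·√(n/2) = 0.2667 × √(112/2) = 1.9956
Critical value for a two-sided test at α = 0.025: z_{α/2} = 2.241.
Power = Φ(δ − 2.241) + Φ(−δ − 2.241) = Φ(-0.246) + Φ(-4.237) = 0.4029 + 0.0000 = 0.4029.

Power ≈ 0.403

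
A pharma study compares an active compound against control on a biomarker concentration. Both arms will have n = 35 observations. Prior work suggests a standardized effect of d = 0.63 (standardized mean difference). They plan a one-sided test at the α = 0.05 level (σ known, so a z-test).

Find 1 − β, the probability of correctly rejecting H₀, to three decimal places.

Power ≈ 0.839

Noncentrality parameter: δ = d·√(n/2) = 0.63 × √(35/2) = 2.6355
One-sided α = 0.05 → critical value z_{0.05} = 1.645.
Power = P(Z > 1.645 − δ) = Φ(0.991) = 0.8391.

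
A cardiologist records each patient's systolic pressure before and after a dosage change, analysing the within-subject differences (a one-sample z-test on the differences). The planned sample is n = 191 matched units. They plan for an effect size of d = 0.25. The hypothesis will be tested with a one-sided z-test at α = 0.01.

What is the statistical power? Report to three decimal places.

Noncentrality parameter: δ = d·√n = 0.25 × √191 = 3.4551
One-sided α = 0.01 → critical value z_{0.01} = 2.326.
Power = P(Z > 2.326 − δ) = Φ(1.129) = 0.8705.

Power ≈ 0.870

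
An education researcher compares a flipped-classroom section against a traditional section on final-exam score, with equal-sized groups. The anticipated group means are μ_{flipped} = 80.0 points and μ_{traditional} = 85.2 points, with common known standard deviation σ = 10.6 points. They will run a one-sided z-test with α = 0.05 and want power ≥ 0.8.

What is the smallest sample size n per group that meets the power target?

n = 52 per group

Standardized effect: d = |μ_{flipped} − μ_{traditional}| / σ = |80.0 − 85.2| / 10.6 = 0.4906
Set Φ(δ − 1.645) = 0.8; then δ − 1.645 = Φ⁻¹(0.8) = 0.842, giving δ = 2.486.
δ = d·√(n/2) ⇒ n = 2(δ/d)² = 2 × (2.486 / 0.4906)² = 51.38.
Round up to the next whole unit.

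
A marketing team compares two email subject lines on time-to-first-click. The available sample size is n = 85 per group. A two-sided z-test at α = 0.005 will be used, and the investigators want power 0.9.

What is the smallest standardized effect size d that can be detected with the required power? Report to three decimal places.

d ≈ 0.627

Need Φ(δ − 2.807) = 0.9, so δ = 2.807 + 1.282 = 4.089.
(Lower-tail contribution to power is negligible for δ > 0.)
δ = d·√(n/2) ⇒ d = δ/√(n/2) = 4.089/√(85/2) = 0.6272.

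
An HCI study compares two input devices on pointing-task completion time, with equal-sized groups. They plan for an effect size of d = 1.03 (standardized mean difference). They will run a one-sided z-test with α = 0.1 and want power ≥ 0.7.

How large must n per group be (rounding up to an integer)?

For power 0.7 need Φ(δ − z_{0.1}) = 0.7, so δ = z_{0.1} + z_{0.30} = 1.282 + 0.524 = 1.806.
δ = d·√(n/2) ⇒ n = 2(δ/d)² = 2 × (1.806 / 1.03)² = 6.15.
Round up to the next whole unit.

n = 7 per group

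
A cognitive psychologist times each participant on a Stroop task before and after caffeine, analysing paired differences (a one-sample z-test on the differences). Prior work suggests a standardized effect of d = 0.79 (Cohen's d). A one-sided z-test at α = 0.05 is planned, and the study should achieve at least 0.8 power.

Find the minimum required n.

For power 0.8 need Φ(δ − z_{0.05}) = 0.8, so δ = z_{0.05} + z_{0.20} = 1.645 + 0.842 = 2.486.
δ = d·√n ⇒ n = (δ/d)² = (2.486 / 0.79)² = 9.91.
Round up to the next whole unit.

n = 10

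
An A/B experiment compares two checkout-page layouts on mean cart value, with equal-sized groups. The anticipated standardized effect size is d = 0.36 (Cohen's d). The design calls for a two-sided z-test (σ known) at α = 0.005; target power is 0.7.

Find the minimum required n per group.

For power 0.7 need Φ(δ − z_{0.0025}) = 0.7, so δ = z_{0.0025} + z_{0.30} = 2.807 + 0.524 = 3.331.
(The Φ(−δ − z_{α/2}) term is vanishingly small for δ > 0 and is dropped in the standard sample-size formula.)
δ = d·√(n/2) ⇒ n = 2(δ/d)² = 2 × (3.331 / 0.36)² = 171.27.
Round up to the next whole unit.

n = 172 per group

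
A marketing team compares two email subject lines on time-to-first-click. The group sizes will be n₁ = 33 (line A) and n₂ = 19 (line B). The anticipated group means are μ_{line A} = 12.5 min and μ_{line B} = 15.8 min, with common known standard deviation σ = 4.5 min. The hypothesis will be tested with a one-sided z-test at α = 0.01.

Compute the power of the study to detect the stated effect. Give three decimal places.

Standardized effect: d = |μ_{line A} − μ_{line B}| / σ = |12.5 − 15.8| / 4.5 = 0.7333
Noncentrality parameter: δ = d / √(1/n₁ + 1/n₂) = 0.7333 / √(1/33 + 1/19) = 2.5464
One-sided α = 0.01 → critical value z_{0.01} = 2.326.
Power = Φ(δ − 2.326) = Φ(0.220) = 0.5871.

Power ≈ 0.587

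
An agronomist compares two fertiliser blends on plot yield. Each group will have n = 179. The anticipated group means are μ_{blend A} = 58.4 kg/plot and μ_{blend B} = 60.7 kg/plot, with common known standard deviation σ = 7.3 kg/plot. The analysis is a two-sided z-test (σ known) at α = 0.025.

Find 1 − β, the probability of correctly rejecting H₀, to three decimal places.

Standardized effect: d = |μ_{blend A} − μ_{blend B}| / σ = |58.4 − 60.7| / 7.3 = 0.3151
Noncentrality parameter: δ = d·√(n/2) = 0.3151 × √(179/2) = 2.9807
Two-sided α = 0.025 → critical value z_{0.0125} = 2.241.
Power = Φ(δ − 2.241) + Φ(−δ − 2.241) = Φ(0.739) + Φ(-5.222) = 0.7701 + 0.0000 = 0.7701.

Power ≈ 0.770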